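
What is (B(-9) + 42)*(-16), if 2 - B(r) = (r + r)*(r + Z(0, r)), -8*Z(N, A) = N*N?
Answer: 1888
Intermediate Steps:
Z(N, A) = -N**2/8 (Z(N, A) = -N*N/8 = -N**2/8)
B(r) = 2 - 2*r**2 (B(r) = 2 - (r + r)*(r - 1/8*0**2) = 2 - 2*r*(r - 1/8*0) = 2 - 2*r*(r + 0) = 2 - 2*r*r = 2 - 2*r**2)
(B(-9) + 42)*(-16) = ((2 - 2*(-9)**2) + 42)*(-16) = ((2 - 2*81) + 42)*(-16) = ((2 - 162) + 42)*(-16) = (-160 + 42)*(-16) = -118*(-16) = 1888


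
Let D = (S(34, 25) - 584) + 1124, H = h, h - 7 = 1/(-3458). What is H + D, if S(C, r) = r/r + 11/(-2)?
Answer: 937982/1729 ≈ 542.50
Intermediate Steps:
S(C, r) = -9/2 (S(C, r) = 1 + 11*(-½) = 1 - 11/2 = -9/2)
h = 24205/3458 (h = 7 + 1/(-3458) = 7 - 1/3458 = 24205/3458 ≈ 6.9997)
H = 24205/3458 ≈ 6.9997
D = 1071/2 (D = (-9/2 - 584) + 1124 = -1177/2 + 1124 = 1071/2 ≈ 535.50)
H + D = 24205/3458 + 1071/2 = 937982/1729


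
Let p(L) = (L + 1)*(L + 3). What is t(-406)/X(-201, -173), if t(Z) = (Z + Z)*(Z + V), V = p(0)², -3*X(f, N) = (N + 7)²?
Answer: -241773/6889 ≈ -35.096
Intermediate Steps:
X(f, N) = -(7 + N)²/3 (X(f, N) = -(N + 7)²/3 = -(7 + N)²/3)
p(L) = (1 + L)*(3 + L)
V = 9 (V = (3 + 0² + 4*0)² = (3 + 0 + 0)² = 3² = 9)
t(Z) = 2*Z*(9 + Z) (t(Z) = (Z + Z)*(Z + 9) = (2*Z)*(9 + Z) = 2*Z*(9 + Z))
t(-406)/X(-201, -173) = (2*(-406)*(9 - 406))/((-(7 - 173)²/3)) = (2*(-406)*(-397))/((-⅓*(-166)²)) = 322364/((-⅓*27556)) = 322364/(-27556/3) = 322364*(-3/27556) = -241773/6889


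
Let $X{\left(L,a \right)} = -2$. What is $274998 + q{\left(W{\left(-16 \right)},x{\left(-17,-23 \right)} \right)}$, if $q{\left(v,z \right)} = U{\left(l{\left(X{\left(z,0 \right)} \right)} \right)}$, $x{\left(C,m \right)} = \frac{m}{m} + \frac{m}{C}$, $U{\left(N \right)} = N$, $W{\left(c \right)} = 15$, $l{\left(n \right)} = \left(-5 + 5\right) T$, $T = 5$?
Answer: $274998$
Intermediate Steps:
$l{\left(n \right)} = 0$ ($l{\left(n \right)} = \left(-5 + 5\right) 5 = 0 \cdot 5 = 0$)
$x{\left(C,m \right)} = 1 + \frac{m}{C}$
$q{\left(v,z \right)} = 0$
$274998 + q{\left(W{\left(-16 \right)},x{\left(-17,-23 \right)} \right)} = 274998 + 0 = 274998$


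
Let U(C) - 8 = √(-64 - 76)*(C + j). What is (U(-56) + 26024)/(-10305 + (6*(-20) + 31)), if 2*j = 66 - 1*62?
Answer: -13016/5197 + 54*I*√35/5197 ≈ -2.5045 + 0.061472*I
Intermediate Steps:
j = 2 (j = (66 - 1*62)/2 = (66 - 62)/2 = (½)*4 = 2)
U(C) = 8 + 2*I*√35*(2 + C) (U(C) = 8 + √(-64 - 76)*(C + 2) = 8 + √(-140)*(2 + C) = 8 + (2*I*√35)*(2 + C) = 8 + 2*I*√35*(2 + C))
(U(-56) + 26024)/(-10305 + (6*(-20) + 31)) = ((8 + 4*I*√35 + 2*I*(-56)*√35) + 26024)/(-10305 + (6*(-20) + 31)) = ((8 + 4*I*√35 - 112*I*√35) + 26024)/(-10305 + (-120 + 31)) = ((8 - 108*I*√35) + 26024)/(-10305 - 89) = (26032 - 108*I*√35)/(-10394) = (26032 - 108*I*√35)*(-1/10394) = -13016/5197 + 54*I*√35/5197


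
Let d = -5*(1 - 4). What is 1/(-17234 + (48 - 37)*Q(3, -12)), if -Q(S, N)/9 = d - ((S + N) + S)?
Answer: -1/19313 ≈ -5.1779e-5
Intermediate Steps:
d = 15 (d = -5*(-3) = 15)
Q(S, N) = -135 + 9*N + 18*S (Q(S, N) = -9*(15 - ((S + N) + S)) = -9*(15 - ((N + S) + S)) = -9*(15 - (N + 2*S)) = -9*(15 + (-N - 2*S)) = -9*(15 - N - 2*S) = -135 + 9*N + 18*S)
1/(-17234 + (48 - 37)*Q(3, -12)) = 1/(-17234 + (48 - 37)*(-135 + 9*(-12) + 18*3)) = 1/(-17234 + 11*(-135 - 108 + 54)) = 1/(-17234 + 11*(-189)) = 1/(-17234 - 2079) = 1/(-19313) = -1/19313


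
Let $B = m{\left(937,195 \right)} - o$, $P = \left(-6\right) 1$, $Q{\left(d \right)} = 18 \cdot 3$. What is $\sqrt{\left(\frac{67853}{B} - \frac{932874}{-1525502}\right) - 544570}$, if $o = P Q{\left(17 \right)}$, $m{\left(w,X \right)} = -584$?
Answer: $\frac{i \sqrt{5356900469902565443145}}{99157630} \approx 738.13 i$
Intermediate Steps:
$Q{\left(d \right)} = 54$
$P = -6$
$o = -324$ ($o = \left(-6\right) 54 = -324$)
$B = -260$ ($B = -584 - -324 = -584 + 324 = -260$)
$\sqrt{\left(\frac{67853}{B} - \frac{932874}{-1525502}\right) - 544570} = \sqrt{\left(\frac{67853}{-260} - \frac{932874}{-1525502}\right) - 544570} = \sqrt{\left(67853 \left(- \frac{1}{260}\right) - - \frac{466437}{762751}\right) - 544570} = \sqrt{\left(- \frac{67853}{260} + \frac{466437}{762751}\right) - 544570} = \sqrt{- \frac{51633669983}{198315260} - 544570} = \sqrt{- \frac{108048174808183}{198315260}} = \frac{i \sqrt{5356900469902565443145}}{99157630}$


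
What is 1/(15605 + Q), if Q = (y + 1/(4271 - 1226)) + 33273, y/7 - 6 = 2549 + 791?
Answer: 3045/220153501 ≈ 1.3831e-5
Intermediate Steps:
y = 23422 (y = 42 + 7*(2549 + 791) = 42 + 7*3340 = 42 + 23380 = 23422)
Q = 172636276/3045 (Q = (23422 + 1/(4271 - 1226)) + 33273 = (23422 + 1/3045) + 33273 = 71319991/3045 + 33273 = 172636276/3045 ≈ 56695.)
1/(15605 + Q) = 1/(15605 + 172636276/3045) = 1/(220153501/3045) = 3045/220153501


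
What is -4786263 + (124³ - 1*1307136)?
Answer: -4186775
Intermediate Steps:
-4786263 + (124³ - 1*1307136) = -4786263 + (1906624 - 1307136) = -4786263 + 599488 = -4186775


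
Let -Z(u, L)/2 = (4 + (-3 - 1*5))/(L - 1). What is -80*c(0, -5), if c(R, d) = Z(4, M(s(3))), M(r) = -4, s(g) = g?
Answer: 128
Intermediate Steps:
Z(u, L) = 8/(-1 + L) (Z(u, L) = -2*(4 + (-3 - 1*5))/(L - 1) = -2*(4 + (-3 - 5))/(-1 + L) = -2*(4 - 8)/(-1 + L) = -(-8)/(-1 + L) = 8/(-1 + L))
c(R, d) = -8/5 (c(R, d) = 8/(-1 - 4) = 8/(-5) = 8*(-⅕) = -8/5)
-80*c(0, -5) = -80*(-8/5) = 128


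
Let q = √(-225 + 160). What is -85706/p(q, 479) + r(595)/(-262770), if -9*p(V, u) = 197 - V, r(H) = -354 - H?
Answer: 350260604699/89604570 + 128559*I*√65/6479 ≈ 3909.0 + 159.97*I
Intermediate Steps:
q = I*√65 (q = √(-65) = I*√65 ≈ 8.0623*I)
p(V, u) = -197/9 + V/9 (p(V, u) = -(197 - V)/9 = -197/9 + V/9)
-85706/p(q, 479) + r(595)/(-262770) = -85706/(-197/9 + (I*√65)/9) + (-354 - 1*595)/(-262770) = -85706/(-197/9 + I*√65/9) + (-354 - 595)*(-1/262770) = -85706/(-197/9 + I*√65/9) - 949*(-1/262770) = -85706/(-197/9 + I*√65/9) + 949/262770 = 949/262770 - 85706/(-197/9 + I*√65/9)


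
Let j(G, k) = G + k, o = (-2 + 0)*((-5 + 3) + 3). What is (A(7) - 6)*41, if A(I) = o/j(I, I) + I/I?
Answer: -1476/7 ≈ -210.86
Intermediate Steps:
o = -2 (o = -2*(-2 + 3) = -2*1 = -2)
A(I) = 1 - 1/I (A(I) = -2/(I + I) + I/I = -2*1/(2*I) + 1 = -1/I + 1 = 1 - 1/I)
(A(7) - 6)*41 = ((-1 + 7)/7 - 6)*41 = ((1/7)*6 - 6)*41 = (6/7 - 6)*41 = -36/7*41 = -1476/7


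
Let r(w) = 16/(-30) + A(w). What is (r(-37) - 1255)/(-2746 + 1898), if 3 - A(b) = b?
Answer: 18233/12720 ≈ 1.4334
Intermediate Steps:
A(b) = 3 - b
r(w) = 37/15 - w (r(w) = 16/(-30) + (3 - w) = 16*(-1/30) + (3 - w) = -8/15 + (3 - w) = 37/15 - w)
(r(-37) - 1255)/(-2746 + 1898) = ((37/15 - 1*(-37)) - 1255)/(-2746 + 1898) = ((37/15 + 37) - 1255)/(-848) = (592/15 - 1255)*(-1/848) = -18233/15*(-1/848) = 18233/12720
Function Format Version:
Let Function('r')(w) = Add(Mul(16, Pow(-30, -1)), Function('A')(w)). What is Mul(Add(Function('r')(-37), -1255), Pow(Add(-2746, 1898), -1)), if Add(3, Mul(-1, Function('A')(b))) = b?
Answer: Rational(18233, 12720) ≈ 1.4334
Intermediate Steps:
Function('A')(b) = Add(3, Mul(-1, b))
Function('r')(w) = Add(Rational(37, 15), Mul(-1, w)) (Function('r')(w) = Add(Mul(16, Pow(-30, -1)), Add(3, Mul(-1, w))) = Add(Mul(16, Rational(-1, 30)), Add(3, Mul(-1, w))) = Add(Rational(-8, 15), Add(3, Mul(-1, w))) = Add(Rational(37, 15), Mul(-1, w)))
Mul(Add(Function('r')(-37), -1255), Pow(Add(-2746, 1898), -1)) = Mul(Add(Add(Rational(37, 15), Mul(-1, -37)), -1255), Pow(Add(-2746, 1898), -1)) = Mul(Add(Add(Rational(37, 15), 37), -1255), Pow(-848, -1)) = Mul(Add(Rational(592, 15), -1255), Rational(-1, 848)) = Mul(Rational(-18233, 15), Rational(-1, 848)) = Rational(18233, 12720)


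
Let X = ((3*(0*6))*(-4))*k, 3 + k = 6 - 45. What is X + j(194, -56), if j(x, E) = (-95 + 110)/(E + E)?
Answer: -15/112 ≈ -0.13393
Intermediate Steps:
k = -42 (k = -3 + (6 - 45) = -3 - 39 = -42)
X = 0 (X = ((3*(0*6))*(-4))*(-42) = ((3*0)*(-4))*(-42) = (0*(-4))*(-42) = 0*(-42) = 0)
j(x, E) = 15/(2*E) (j(x, E) = 15/((2*E)) = 15*(1/(2*E)) = 15/(2*E))
X + j(194, -56) = 0 + (15/2)/(-56) = 0 + (15/2)*(-1/56) = 0 - 15/112 = -15/112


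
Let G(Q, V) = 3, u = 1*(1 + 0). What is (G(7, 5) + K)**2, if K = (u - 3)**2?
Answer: 49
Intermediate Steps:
u = 1 (u = 1*1 = 1)
K = 4 (K = (1 - 3)**2 = (-2)**2 = 4)
(G(7, 5) + K)**2 = (3 + 4)**2 = 7**2 = 49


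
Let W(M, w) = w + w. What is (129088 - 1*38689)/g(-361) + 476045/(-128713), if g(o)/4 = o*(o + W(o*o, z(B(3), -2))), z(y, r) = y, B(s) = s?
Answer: -232394661413/65980858060 ≈ -3.5222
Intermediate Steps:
W(M, w) = 2*w
g(o) = 4*o*(6 + o) (g(o) = 4*(o*(o + 2*3)) = 4*(o*(o + 6)) = 4*(o*(6 + o)) = 4*o*(6 + o))
(129088 - 1*38689)/g(-361) + 476045/(-128713) = (129088 - 1*38689)/((4*(-361)*(6 - 361))) + 476045/(-128713) = (129088 - 38689)/((4*(-361)*(-355))) + 476045*(-1/128713) = 90399/512620 - 476045/128713 = -232394661413/65980858060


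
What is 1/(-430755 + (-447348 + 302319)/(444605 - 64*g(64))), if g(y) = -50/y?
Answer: -444655/191537509554 ≈ -2.3215e-6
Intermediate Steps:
1/(-430755 + (-447348 + 302319)/(444605 - 64*g(64))) = 1/(-430755 + (-447348 + 302319)/(444605 - (-3200)/64)) = 1/(-430755 - 145029/(444605 - (-3200)/64)) = 1/(-430755 - 145029/(444605 - 64*(-25/32))) = 1/(-430755 - 145029/(444605 + 50)) = 1/(-430755 - 145029/444655) = 1/(-191537509554/444655) = -444655/191537509554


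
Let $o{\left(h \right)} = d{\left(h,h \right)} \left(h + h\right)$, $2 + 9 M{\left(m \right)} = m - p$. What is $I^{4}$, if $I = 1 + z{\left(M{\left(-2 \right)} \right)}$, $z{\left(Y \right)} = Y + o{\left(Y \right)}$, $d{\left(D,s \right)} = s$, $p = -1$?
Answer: $\frac{4096}{6561} \approx 0.6243$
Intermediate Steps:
$M{\left(m \right)} = - \frac{1}{9} + \frac{m}{9}$ ($M{\left(m \right)} = - \frac{2}{9} + \frac{m - -1}{9} = - \frac{2}{9} + \frac{m + 1}{9} = - \frac{2}{9} + \frac{1 + m}{9} = - \frac{2}{9} + \left(\frac{1}{9} + \frac{m}{9}\right) = - \frac{1}{9} + \frac{m}{9}$)
$o{\left(h \right)} = 2 h^{2}$ ($o{\left(h \right)} = h \left(h + h\right) = h 2 h = 2 h^{2}$)
$z{\left(Y \right)} = Y + 2 Y^{2}$
$I = \frac{8}{9}$ ($I = 1 + \left(- \frac{1}{9} + \frac{1}{9} \left(-2\right)\right) \left(1 + 2 \left(- \frac{1}{9} + \frac{1}{9} \left(-2\right)\right)\right) = 1 + \left(- \frac{1}{9} - \frac{2}{9}\right) \left(1 + 2 \left(- \frac{1}{9} - \frac{2}{9}\right)\right) = 1 - \frac{1 + 2 \left(- \frac{1}{3}\right)}{3} = 1 - \frac{1 - \frac{2}{3}}{3} = 1 - \frac{1}{9} = \frac{8}{9} \approx 0.88889$)
$I^{4} = \left(\frac{8}{9}\right)^{4} = \frac{4096}{6561}$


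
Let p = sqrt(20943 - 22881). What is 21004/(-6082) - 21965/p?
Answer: -10502/3041 + 21965*I*sqrt(1938)/1938 ≈ -3.4535 + 498.95*I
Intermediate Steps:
p = I*sqrt(1938) (p = sqrt(-1938) = I*sqrt(1938) ≈ 44.023*I)
21004/(-6082) - 21965/p = 21004/(-6082) - 21965*(-I*sqrt(1938)/1938) = 21004*(-1/6082) - (-21965)*I*sqrt(1938)/1938 = -10502/3041 + 21965*I*sqrt(1938)/1938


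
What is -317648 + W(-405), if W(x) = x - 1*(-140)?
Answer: -317913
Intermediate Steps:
W(x) = 140 + x (W(x) = x + 140 = 140 + x)
-317648 + W(-405) = -317648 + (140 - 405) = -317648 - 265 = -317913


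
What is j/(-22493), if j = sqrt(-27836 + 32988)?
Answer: -4*sqrt(322)/22493 ≈ -0.0031911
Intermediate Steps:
j = 4*sqrt(322) (j = sqrt(5152) = 4*sqrt(322) ≈ 71.777)
j/(-22493) = (4*sqrt(322))/(-22493) = (4*sqrt(322))*(-1/22493) = -4*sqrt(322)/22493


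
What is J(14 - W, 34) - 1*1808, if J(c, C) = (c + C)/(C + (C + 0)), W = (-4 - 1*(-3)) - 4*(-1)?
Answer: -122899/68 ≈ -1807.3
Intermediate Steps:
W = 3 (W = (-4 + 3) + 4 = -1 + 4 = 3)
J(c, C) = (C + c)/(2*C) (J(c, C) = (C + c)/(C + C) = (C + c)/((2*C)) = (C + c)*(1/(2*C)) = (C + c)/(2*C))
J(14 - W, 34) - 1*1808 = (½)*(34 + (14 - 1*3))/34 - 1*1808 = (½)*(1/34)*(34 + (14 - 3)) - 1808 = (½)*(1/34)*(34 + 11) - 1808 = (½)*(1/34)*45 - 1808 = 45/68 - 1808 = -122899/68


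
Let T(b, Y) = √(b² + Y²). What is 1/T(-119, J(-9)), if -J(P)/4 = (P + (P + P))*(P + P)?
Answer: √3793297/3793297 ≈ 0.00051344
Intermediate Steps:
J(P) = -24*P² (J(P) = -4*(P + (P + P))*(P + P) = -4*(P + 2*P)*2*P = -4*3*P*2*P = -24*P²)
T(b, Y) = √(Y² + b²)
1/T(-119, J(-9)) = 1/(√((-24*(-9)²)² + (-119)²)) = 1/(√((-24*81)² + 14161)) = 1/(√((-1944)² + 14161)) = 1/(√(3779136 + 14161)) = 1/(√3793297) = √3793297/3793297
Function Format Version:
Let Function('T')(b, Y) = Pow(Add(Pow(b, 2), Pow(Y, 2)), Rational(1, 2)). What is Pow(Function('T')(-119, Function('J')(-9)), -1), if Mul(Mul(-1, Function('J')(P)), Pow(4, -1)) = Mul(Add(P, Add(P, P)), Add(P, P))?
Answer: Mul(Rational(1, 3793297), Pow(3793297, Rational(1, 2))) ≈ 0.00051344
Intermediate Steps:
Function('J')(P) = Mul(-24, Pow(P, 2)) (Function('J')(P) = Mul(-4, Mul(Add(P, Add(P, P)), Add(P, P))) = Mul(-4, Mul(Add(P, Mul(2, P)), Mul(2, P))) = Mul(-4, Mul(Mul(3, P), Mul(2, P))) = Mul(-4, Mul(6, Pow(P, 2))) = Mul(-24, Pow(P, 2)))
Function('T')(b, Y) = Pow(Add(Pow(Y, 2), Pow(b, 2)), Rational(1, 2))
Pow(Function('T')(-119, Function('J')(-9)), -1) = Pow(Pow(Add(Pow(Mul(-24, Pow(-9, 2)), 2), Pow(-119, 2)), Rational(1, 2)), -1) = Pow(Pow(Add(Pow(Mul(-24, 81), 2), 14161), Rational(1, 2)), -1) = Pow(Pow(Add(Pow(-1944, 2), 14161), Rational(1, 2)), -1) = Pow(Pow(Add(3779136, 14161), Rational(1, 2)), -1) = Pow(Pow(3793297, Rational(1, 2)), -1) = Mul(Rational(1, 3793297), Pow(3793297, Rational(1, 2)))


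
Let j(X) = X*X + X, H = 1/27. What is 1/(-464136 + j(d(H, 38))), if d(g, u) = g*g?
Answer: -531441/246660899246 ≈ -2.1545e-6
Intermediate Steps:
H = 1/27 ≈ 0.037037
d(g, u) = g²
j(X) = X + X² (j(X) = X² + X = X + X²)
1/(-464136 + j(d(H, 38))) = 1/(-464136 + (1/27)²*(1 + (1/27)²)) = 1/(-464136 + (1 + 1/729)/729) = 1/(-464136 + (1/729)*(730/729)) = 1/(-464136 + 730/531441) = 1/(-246660899246/531441) = -531441/246660899246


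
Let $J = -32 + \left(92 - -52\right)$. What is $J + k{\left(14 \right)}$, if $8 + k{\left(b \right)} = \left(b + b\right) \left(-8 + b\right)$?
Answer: $272$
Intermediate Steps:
$k{\left(b \right)} = -8 + 2 b \left(-8 + b\right)$ ($k{\left(b \right)} = -8 + \left(b + b\right) \left(-8 + b\right) = -8 + 2 b \left(-8 + b\right)$)
$J = 112$ ($J = -32 + \left(92 + 52\right) = -32 + 144 = 112$)
$J + k{\left(14 \right)} = 112 - \left(232 - 392\right) = 112 - -160 = 112 + 160 = 272$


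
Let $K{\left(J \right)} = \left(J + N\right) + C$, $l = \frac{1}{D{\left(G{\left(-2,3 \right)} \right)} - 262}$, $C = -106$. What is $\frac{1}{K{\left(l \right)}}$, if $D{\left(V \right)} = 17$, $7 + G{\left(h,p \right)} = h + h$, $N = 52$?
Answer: $- \frac{245}{13231} \approx -0.018517$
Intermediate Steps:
$G{\left(h,p \right)} = -7 + 2 h$ ($G{\left(h,p \right)} = -7 + \left(h + h\right) = -7 + 2 h$)
$l = - \frac{1}{245}$ ($l = \frac{1}{17 - 262} = \frac{1}{-245} = - \frac{1}{245} \approx -0.0040816$)
$K{\left(J \right)} = -54 + J$ ($K{\left(J \right)} = \left(J + 52\right) - 106 = \left(52 + J\right) - 106 = -54 + J$)
$\frac{1}{K{\left(l \right)}} = \frac{1}{-54 - \frac{1}{245}} = \frac{1}{- \frac{13231}{245}} = - \frac{245}{13231}$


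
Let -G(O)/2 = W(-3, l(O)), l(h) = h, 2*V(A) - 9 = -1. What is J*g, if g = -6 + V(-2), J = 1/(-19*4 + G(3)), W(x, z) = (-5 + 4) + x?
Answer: 1/34 ≈ 0.029412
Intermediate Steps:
V(A) = 4 (V(A) = 9/2 + (1/2)*(-1) = 9/2 - 1/2 = 4)
W(x, z) = -1 + x
G(O) = 8 (G(O) = -2*(-1 - 3) = -2*(-4) = 8)
J = -1/68 (J = 1/(-19*4 + 8) = 1/(-76 + 8) = 1/(-68) = -1/68 ≈ -0.014706)
g = -2 (g = -6 + 4 = -2)
J*g = -1/68*(-2) = 1/34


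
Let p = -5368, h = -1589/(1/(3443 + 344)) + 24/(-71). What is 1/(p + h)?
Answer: -71/427626705 ≈ -1.6603e-7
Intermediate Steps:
h = -427245577/71 (h = -1589/(1/3787) + 24*(-1/71) = -1589/1/3787 - 24/71 = -1589*3787 - 24/71 = -6017543 - 24/71 = -427245577/71 ≈ -6.0175e+6)
1/(p + h) = 1/(-5368 - 427245577/71) = 1/(-427626705/71) = -71/427626705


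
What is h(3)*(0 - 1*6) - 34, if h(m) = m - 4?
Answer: -28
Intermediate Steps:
h(m) = -4 + m
h(3)*(0 - 1*6) - 34 = (-4 + 3)*(0 - 1*6) - 34 = -(0 - 6) - 34 = -1*(-6) - 34 = 6 - 34 = -28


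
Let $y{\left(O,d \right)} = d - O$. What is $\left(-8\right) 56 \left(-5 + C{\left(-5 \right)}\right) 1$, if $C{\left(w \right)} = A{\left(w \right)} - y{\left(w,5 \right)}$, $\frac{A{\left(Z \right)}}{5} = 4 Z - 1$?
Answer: $53760$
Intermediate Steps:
$A{\left(Z \right)} = -5 + 20 Z$ ($A{\left(Z \right)} = 5 \left(4 Z - 1\right) = 5 \left(-1 + 4 Z\right) = -5 + 20 Z$)
$C{\left(w \right)} = -10 + 21 w$ ($C{\left(w \right)} = \left(-5 + 20 w\right) - \left(5 - w\right) = \left(-5 + 20 w\right) + \left(-5 + w\right) = -10 + 21 w$)
$\left(-8\right) 56 \left(-5 + C{\left(-5 \right)}\right) 1 = \left(-8\right) 56 \left(-5 + \left(-10 + 21 \left(-5\right)\right)\right) 1 = - 448 \left(-5 - 115\right) 1 = - 448 \left(\left(-120\right) 1\right) = \left(-448\right) \left(-120\right) = 53760$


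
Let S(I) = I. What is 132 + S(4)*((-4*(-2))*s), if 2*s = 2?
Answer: 164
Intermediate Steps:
s = 1 (s = (½)*2 = 1)
132 + S(4)*((-4*(-2))*s) = 132 + 4*(-4*(-2)*1) = 132 + 4*(8*1) = 132 + 4*8 = 132 + 32 = 164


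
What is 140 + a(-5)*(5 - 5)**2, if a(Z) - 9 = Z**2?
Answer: 140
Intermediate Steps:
a(Z) = 9 + Z**2
140 + a(-5)*(5 - 5)**2 = 140 + (9 + (-5)**2)*(5 - 5)**2 = 140 + (9 + 25)*0**2 = 140 + 34*0 = 140 + 0 = 140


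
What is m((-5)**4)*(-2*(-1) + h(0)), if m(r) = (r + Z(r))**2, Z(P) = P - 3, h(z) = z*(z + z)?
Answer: 3110018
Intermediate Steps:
h(z) = 2*z**2 (h(z) = z*(2*z) = 2*z**2)
Z(P) = -3 + P
m(r) = (-3 + 2*r)**2 (m(r) = (r + (-3 + r))**2 = (-3 + 2*r)**2)
m((-5)**4)*(-2*(-1) + h(0)) = (-3 + 2*(-5)**4)**2*(-2*(-1) + 2*0**2) = (-3 + 2*625)**2*(2 + 2*0) = (-3 + 1250)**2*(2 + 0) = 1247**2*2 = 1555009*2 = 3110018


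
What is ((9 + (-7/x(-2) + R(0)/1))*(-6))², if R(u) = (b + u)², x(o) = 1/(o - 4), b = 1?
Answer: 97344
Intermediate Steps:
x(o) = 1/(-4 + o)
R(u) = (1 + u)²
((9 + (-7/x(-2) + R(0)/1))*(-6))² = ((9 + (-7/(1/(-4 - 2)) + (1 + 0)²/1))*(-6))² = ((9 + (-7/(1/(-6)) + 1²*1))*(-6))² = ((9 + (-7/(-⅙) + 1*1))*(-6))² = ((9 + (-7*(-6) + 1))*(-6))² = ((9 + (42 + 1))*(-6))² = ((9 + 43)*(-6))² = (52*(-6))² = (-312)² = 97344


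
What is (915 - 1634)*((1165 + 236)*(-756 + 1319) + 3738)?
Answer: -569808219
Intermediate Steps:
(915 - 1634)*((1165 + 236)*(-756 + 1319) + 3738) = -719*(1401*563 + 3738) = -719*(788763 + 3738) = -719*792501 = -569808219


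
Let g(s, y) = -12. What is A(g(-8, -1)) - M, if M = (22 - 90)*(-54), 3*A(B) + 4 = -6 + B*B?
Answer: -10882/3 ≈ -3627.3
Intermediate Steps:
A(B) = -10/3 + B**2/3 (A(B) = -4/3 + (-6 + B*B)/3 = -4/3 + (-6 + B**2)/3 = -4/3 + (-2 + B**2/3) = -10/3 + B**2/3)
M = 3672 (M = -68*(-54) = 3672)
A(g(-8, -1)) - M = (-10/3 + (1/3)*(-12)**2) - 1*3672 = (-10/3 + (1/3)*144) - 3672 = (-10/3 + 48) - 3672 = 134/3 - 3672 = -10882/3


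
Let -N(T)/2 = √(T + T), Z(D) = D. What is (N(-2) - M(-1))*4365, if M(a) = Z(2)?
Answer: -8730 - 17460*I ≈ -8730.0 - 17460.0*I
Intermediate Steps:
N(T) = -2*√2*√T (N(T) = -2*√(T + T) = -2*√2*√T)
M(a) = 2
(N(-2) - M(-1))*4365 = (-2*√2*√(-2) - 1*2)*4365 = (-2*√2*I*√2 - 2)*4365 = (-4*I - 2)*4365 = (-2 - 4*I)*4365 = -8730 - 17460*I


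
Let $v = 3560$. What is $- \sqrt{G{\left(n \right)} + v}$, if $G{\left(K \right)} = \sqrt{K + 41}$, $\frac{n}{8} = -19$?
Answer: $- \sqrt{3560 + i \sqrt{111}} \approx -59.666 - 0.088289 i$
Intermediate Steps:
$n = -152$ ($n = 8 \left(-19\right) = -152$)
$G{\left(K \right)} = \sqrt{41 + K}$
$- \sqrt{G{\left(n \right)} + v} = - \sqrt{\sqrt{41 - 152} + 3560} = - \sqrt{\sqrt{-111} + 3560} = - \sqrt{i \sqrt{111} + 3560} = - \sqrt{3560 + i \sqrt{111}}$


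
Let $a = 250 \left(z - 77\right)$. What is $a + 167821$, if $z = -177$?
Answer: $104321$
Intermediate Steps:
$a = -63500$ ($a = 250 \left(-177 - 77\right) = 250 \left(-254\right) = -63500$)
$a + 167821 = -63500 + 167821 = 104321$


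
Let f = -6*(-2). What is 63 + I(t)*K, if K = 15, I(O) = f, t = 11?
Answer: 243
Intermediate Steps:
f = 12
I(O) = 12
63 + I(t)*K = 63 + 12*15 = 63 + 180 = 243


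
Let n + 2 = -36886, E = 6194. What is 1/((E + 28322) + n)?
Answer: -1/2372 ≈ -0.00042159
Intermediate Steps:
n = -36888 (n = -2 - 36886 = -36888)
1/((E + 28322) + n) = 1/((6194 + 28322) - 36888) = 1/(34516 - 36888) = 1/(-2372) = -1/2372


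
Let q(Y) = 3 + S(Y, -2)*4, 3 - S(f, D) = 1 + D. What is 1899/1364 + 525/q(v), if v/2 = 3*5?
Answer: 752181/25916 ≈ 29.024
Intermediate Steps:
v = 30 (v = 2*(3*5) = 2*15 = 30)
S(f, D) = 2 - D (S(f, D) = 3 - (1 + D) = 3 + (-1 - D) = 2 - D)
q(Y) = 19 (q(Y) = 3 + (2 - 1*(-2))*4 = 3 + (2 + 2)*4 = 3 + 4*4 = 3 + 16 = 19)
1899/1364 + 525/q(v) = 1899/1364 + 525/19 = 752181/25916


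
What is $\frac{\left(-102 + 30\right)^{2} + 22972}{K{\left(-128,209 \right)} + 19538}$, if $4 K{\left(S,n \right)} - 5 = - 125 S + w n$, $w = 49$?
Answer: $\frac{56312}{52199} \approx 1.0788$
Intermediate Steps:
$K{\left(S,n \right)} = \frac{5}{4} - \frac{125 S}{4} + \frac{49 n}{4}$ ($K{\left(S,n \right)} = \frac{5}{4} + \frac{- 125 S + 49 n}{4} = \frac{5}{4} - \left(- \frac{49 n}{4} + \frac{125 S}{4}\right) = \frac{5}{4} - \frac{125 S}{4} + \frac{49 n}{4}$)
$\frac{\left(-102 + 30\right)^{2} + 22972}{K{\left(-128,209 \right)} + 19538} = \frac{\left(-102 + 30\right)^{2} + 22972}{\left(\frac{5}{4} - -4000 + \frac{49}{4} \cdot 209\right) + 19538} = \frac{\left(-72\right)^{2} + 22972}{\left(\frac{5}{4} + 4000 + \frac{10241}{4}\right) + 19538} = \frac{5184 + 22972}{\frac{13123}{2} + 19538} = \frac{28156}{\frac{52199}{2}} = 28156 \cdot \frac{2}{52199} = \frac{56312}{52199}$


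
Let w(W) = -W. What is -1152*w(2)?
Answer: 2304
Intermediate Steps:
-1152*w(2) = -(-1152)*2 = -1152*(-2) = 2304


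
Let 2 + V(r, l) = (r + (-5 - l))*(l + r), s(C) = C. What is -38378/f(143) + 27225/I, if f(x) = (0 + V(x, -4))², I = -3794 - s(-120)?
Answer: -241012328963/32524059616 ≈ -7.4103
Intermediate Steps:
V(r, l) = -2 + (l + r)*(-5 + r - l) (V(r, l) = -2 + (r + (-5 - l))*(l + r) = -2 + (-5 + r - l)*(l + r) = -2 + (l + r)*(-5 + r - l))
I = -3674 (I = -3794 - 1*(-120) = -3794 + 120 = -3674)
f(x) = (2 + x² - 5*x)² (f(x) = (0 + (-2 + x² - 1*(-4)² - 5*(-4) - 5*x))² = (0 + (-2 + x² - 1*16 + 20 - 5*x))² = (0 + (-2 + x² - 16 + 20 - 5*x))² = (0 + (2 + x² - 5*x))² = (2 + x² - 5*x)²)
-38378/f(143) + 27225/I = -38378/(2 + 143² - 5*143)² + 27225/(-3674) = -38378/(2 + 20449 - 715)² + 27225*(-1/3674) = -38378/(19736²) - 2475/334 = -38378/389509696 - 2475/334 = -38378*1/389509696 - 2475/334 = -19189/194754848 - 2475/334 = -241012328963/32524059616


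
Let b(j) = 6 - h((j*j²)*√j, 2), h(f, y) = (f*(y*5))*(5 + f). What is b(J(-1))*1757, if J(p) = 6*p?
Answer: 4918486062 + 18975600*I*√6 ≈ 4.9185e+9 + 4.6481e+7*I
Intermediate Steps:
h(f, y) = 5*f*y*(5 + f) (h(f, y) = (f*(5*y))*(5 + f) = (5*f*y)*(5 + f) = 5*f*y*(5 + f))
b(j) = 6 - 10*j^(7/2)*(5 + j^(7/2)) (b(j) = 6 - 5*(j*j²)*√j*2*(5 + (j*j²)*√j) = 6 - 5*j³*√j*2*(5 + j³*√j) = 6 - 5*j^(7/2)*2*(5 + j^(7/2)) = 6 - 10*j^(7/2)*(5 + j^(7/2)))
b(J(-1))*1757 = (6 - 50*(-216*I*√6) - 10*(6*(-1))⁷)*1757 = (6 - (-10800)*I*√6 - 10*(-6)⁷)*1757 = (6 - (-10800)*I*√6 - 10*(-279936))*1757 = (6 + 10800*I*√6 + 2799360)*1757 = (2799366 + 10800*I*√6)*1757 = 4918486062 + 18975600*I*√6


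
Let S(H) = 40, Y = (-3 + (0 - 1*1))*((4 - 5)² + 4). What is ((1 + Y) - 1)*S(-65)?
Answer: -800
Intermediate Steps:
Y = -20 (Y = (-3 + (0 - 1))*((-1)² + 4) = (-3 - 1)*(1 + 4) = -4*5 = -20)
((1 + Y) - 1)*S(-65) = ((1 - 20) - 1)*40 = (-19 - 1)*40 = -20*40 = -800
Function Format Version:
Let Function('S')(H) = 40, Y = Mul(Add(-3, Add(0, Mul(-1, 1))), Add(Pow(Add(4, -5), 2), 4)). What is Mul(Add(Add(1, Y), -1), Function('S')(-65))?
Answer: -800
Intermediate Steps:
Y = -20 (Y = Mul(Add(-3, Add(0, -1)), Add(Pow(-1, 2), 4)) = Mul(Add(-3, -1), Add(1, 4)) = Mul(-4, 5) = -20)
Mul(Add(Add(1, Y), -1), Function('S')(-65)) = Mul(Add(Add(1, -20), -1), 40) = Mul(Add(-19, -1), 40) = Mul(-20, 40) = -800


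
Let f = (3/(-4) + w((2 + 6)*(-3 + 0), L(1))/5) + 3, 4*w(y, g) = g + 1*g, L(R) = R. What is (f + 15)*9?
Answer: 3123/20 ≈ 156.15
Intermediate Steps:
w(y, g) = g/2 (w(y, g) = (g + 1*g)/4 = (g + g)/4 = (2*g)/4 = g/2)
f = 47/20 (f = (3/(-4) + ((½)*1)/5) + 3 = (3*(-¼) + (½)*(⅕)) + 3 = (-¾ + ⅒) + 3 = -13/20 + 3 = 47/20 ≈ 2.3500)
(f + 15)*9 = (47/20 + 15)*9 = (347/20)*9 = 3123/20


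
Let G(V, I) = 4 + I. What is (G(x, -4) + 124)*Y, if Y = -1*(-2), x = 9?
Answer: 248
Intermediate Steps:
Y = 2
(G(x, -4) + 124)*Y = ((4 - 4) + 124)*2 = (0 + 124)*2 = 124*2 = 248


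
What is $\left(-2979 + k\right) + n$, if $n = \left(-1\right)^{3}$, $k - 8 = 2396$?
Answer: $-576$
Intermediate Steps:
$k = 2404$ ($k = 8 + 2396 = 2404$)
$n = -1$
$\left(-2979 + k\right) + n = \left(-2979 + 2404\right) - 1 = -575 - 1 = -576$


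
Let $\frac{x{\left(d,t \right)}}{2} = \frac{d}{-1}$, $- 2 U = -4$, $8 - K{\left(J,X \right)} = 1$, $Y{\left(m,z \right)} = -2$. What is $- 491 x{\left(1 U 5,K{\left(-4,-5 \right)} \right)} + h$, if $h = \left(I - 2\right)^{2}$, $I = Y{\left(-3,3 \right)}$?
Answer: $9836$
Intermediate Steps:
$K{\left(J,X \right)} = 7$ ($K{\left(J,X \right)} = 8 - 1 = 7$)
$I = -2$
$U = 2$ ($U = \left(- \frac{1}{2}\right) \left(-4\right) = 2$)
$x{\left(d,t \right)} = - 2 d$ ($x{\left(d,t \right)} = 2 \frac{d}{-1} = 2 d \left(-1\right) = 2 \left(- d\right) = - 2 d$)
$h = 16$ ($h = \left(-2 - 2\right)^{2} = \left(-4\right)^{2} = 16$)
$- 491 x{\left(1 U 5,K{\left(-4,-5 \right)} \right)} + h = - 491 \left(- 2 \cdot 1 \cdot 2 \cdot 5\right) + 16 = - 491 \left(- 2 \cdot 2 \cdot 5\right) + 16 = - 491 \left(\left(-2\right) 10\right) + 16 = \left(-491\right) \left(-20\right) + 16 = 9820 + 16 = 9836$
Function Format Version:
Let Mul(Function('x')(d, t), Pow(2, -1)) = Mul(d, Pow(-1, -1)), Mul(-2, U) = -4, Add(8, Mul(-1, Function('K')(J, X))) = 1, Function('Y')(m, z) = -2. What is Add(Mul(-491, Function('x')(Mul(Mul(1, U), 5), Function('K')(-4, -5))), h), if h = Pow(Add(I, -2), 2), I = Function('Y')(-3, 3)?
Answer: 9836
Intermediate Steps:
Function('K')(J, X) = 7 (Function('K')(J, X) = Add(8, Mul(-1, 1)) = Add(8, -1) = 7)
I = -2
U = 2 (U = Mul(Rational(-1, 2), -4) = 2)
Function('x')(d, t) = Mul(-2, d) (Function('x')(d, t) = Mul(2, Mul(d, Pow(-1, -1))) = Mul(2, Mul(d, -1)) = Mul(2, Mul(-1, d)) = Mul(-2, d))
h = 16 (h = Pow(Add(-2, -2), 2) = Pow(-4, 2) = 16)
Add(Mul(-491, Function('x')(Mul(Mul(1, U), 5), Function('K')(-4, -5))), h) = Add(Mul(-491, Mul(-2, Mul(Mul(1, 2), 5))), 16) = Add(Mul(-491, Mul(-2, Mul(2, 5))), 16) = Add(Mul(-491, Mul(-2, 10)), 16) = Add(Mul(-491, -20), 16) = Add(9820, 16) = 9836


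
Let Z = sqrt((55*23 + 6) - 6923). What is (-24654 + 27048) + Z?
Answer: 2394 + 6*I*sqrt(157) ≈ 2394.0 + 75.18*I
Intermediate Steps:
Z = 6*I*sqrt(157) (Z = sqrt((1265 + 6) - 6923) = sqrt(1271 - 6923) = sqrt(-5652) = 6*I*sqrt(157) ≈ 75.18*I)
(-24654 + 27048) + Z = (-24654 + 27048) + 6*I*sqrt(157) = 2394 + 6*I*sqrt(157)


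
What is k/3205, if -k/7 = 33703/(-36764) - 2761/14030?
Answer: 287179247/118081109900 ≈ 0.0024321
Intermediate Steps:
k = 287179247/36842780 (k = -7*(33703/(-36764) - 2761/14030) = -7*(33703*(-1/36764) - 2761*1/14030) = -7*(-33703/36764 - 2761/14030) = -7*(-287179247/257899460) = 287179247/36842780 ≈ 7.7947)
k/3205 = (287179247/36842780)/3205 = (287179247/36842780)*(1/3205) = 287179247/118081109900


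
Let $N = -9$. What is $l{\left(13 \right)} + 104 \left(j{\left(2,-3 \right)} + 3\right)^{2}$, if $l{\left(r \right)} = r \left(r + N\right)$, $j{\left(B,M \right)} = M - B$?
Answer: $468$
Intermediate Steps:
$l{\left(r \right)} = r \left(-9 + r\right)$ ($l{\left(r \right)} = r \left(r - 9\right) = r \left(-9 + r\right)$)
$l{\left(13 \right)} + 104 \left(j{\left(2,-3 \right)} + 3\right)^{2} = 13 \left(-9 + 13\right) + 104 \left(\left(-3 - 2\right) + 3\right)^{2} = 13 \cdot 4 + 104 \left(\left(-3 - 2\right) + 3\right)^{2} = 52 + 104 \left(-5 + 3\right)^{2} = 52 + 104 \left(-2\right)^{2} = 52 + 104 \cdot 4 = 52 + 416 = 468$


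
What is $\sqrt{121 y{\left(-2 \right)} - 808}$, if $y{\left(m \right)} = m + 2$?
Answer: $2 i \sqrt{202} \approx 28.425 i$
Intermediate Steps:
$y{\left(m \right)} = 2 + m$
$\sqrt{121 y{\left(-2 \right)} - 808} = \sqrt{121 \left(2 - 2\right) - 808} = \sqrt{121 \cdot 0 + \left(-1689 + 881\right)} = \sqrt{0 - 808} = \sqrt{-808} = 2 i \sqrt{202}$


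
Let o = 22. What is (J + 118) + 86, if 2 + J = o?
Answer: 224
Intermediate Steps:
J = 20 (J = -2 + 22 = 20)
(J + 118) + 86 = (20 + 118) + 86 = 138 + 86 = 224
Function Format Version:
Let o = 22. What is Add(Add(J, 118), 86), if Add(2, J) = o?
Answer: 224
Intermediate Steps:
J = 20 (J = Add(-2, 22) = 20)
Add(Add(J, 118), 86) = Add(Add(20, 118), 86) = Add(138, 86) = 224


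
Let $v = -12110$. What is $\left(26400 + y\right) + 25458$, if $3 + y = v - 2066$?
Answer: $37679$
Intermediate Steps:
$y = -14179$ ($y = -3 - 14176 = -14179$)
$\left(26400 + y\right) + 25458 = \left(26400 - 14179\right) + 25458 = 12221 + 25458 = 37679$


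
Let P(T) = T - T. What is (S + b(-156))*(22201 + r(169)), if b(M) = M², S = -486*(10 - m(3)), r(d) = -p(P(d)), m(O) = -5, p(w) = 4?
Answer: 378370062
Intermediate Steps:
P(T) = 0
r(d) = -4 (r(d) = -1*4 = -4)
S = -7290 (S = -486*(10 - 1*(-5)) = -486*(10 + 5) = -486*15 = -7290)
(S + b(-156))*(22201 + r(169)) = (-7290 + (-156)²)*(22201 - 4) = (-7290 + 24336)*22197 = 17046*22197 = 378370062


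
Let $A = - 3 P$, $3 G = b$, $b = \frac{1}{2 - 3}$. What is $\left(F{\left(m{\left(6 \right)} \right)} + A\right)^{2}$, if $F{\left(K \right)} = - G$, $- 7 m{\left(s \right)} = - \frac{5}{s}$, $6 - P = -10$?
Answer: $\frac{20449}{9} \approx 2272.1$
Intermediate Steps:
$b = -1$ ($b = \frac{1}{-1} = -1$)
$P = 16$ ($P = 6 - -10 = 6 + 10 = 16$)
$G = - \frac{1}{3}$ ($G = \frac{1}{3} \left(-1\right) = - \frac{1}{3} \approx -0.33333$)
$m{\left(s \right)} = \frac{5}{7 s}$ ($m{\left(s \right)} = - \frac{\left(-5\right) \frac{1}{s}}{7} = \frac{5}{7 s}$)
$A = -48$ ($A = \left(-3\right) 16 = -48$)
$F{\left(K \right)} = \frac{1}{3}$ ($F{\left(K \right)} = \left(-1\right) \left(- \frac{1}{3}\right) = \frac{1}{3}$)
$\left(F{\left(m{\left(6 \right)} \right)} + A\right)^{2} = \left(\frac{1}{3} - 48\right)^{2} = \left(- \frac{143}{3}\right)^{2} = \frac{20449}{9}$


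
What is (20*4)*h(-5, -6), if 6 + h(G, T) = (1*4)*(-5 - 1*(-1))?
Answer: -1760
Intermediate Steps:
h(G, T) = -22 (h(G, T) = -6 + (1*4)*(-5 - 1*(-1)) = -6 + 4*(-5 + 1) = -6 + 4*(-4) = -6 - 16 = -22)
(20*4)*h(-5, -6) = (20*4)*(-22) = 80*(-22) = -1760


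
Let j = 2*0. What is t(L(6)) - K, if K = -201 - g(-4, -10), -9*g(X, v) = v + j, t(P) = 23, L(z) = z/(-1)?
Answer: 2026/9 ≈ 225.11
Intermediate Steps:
L(z) = -z (L(z) = z*(-1) = -z)
j = 0
g(X, v) = -v/9 (g(X, v) = -(v + 0)/9 = -v/9)
K = -1819/9 (K = -201 - (-1)*(-10)/9 = -201 - 1*10/9 = -201 - 10/9 = -1819/9 ≈ -202.11)
t(L(6)) - K = 23 - 1*(-1819/9) = 23 + 1819/9 = 2026/9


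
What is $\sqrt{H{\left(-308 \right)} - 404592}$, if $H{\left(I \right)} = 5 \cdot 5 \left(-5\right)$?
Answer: $i \sqrt{404717} \approx 636.17 i$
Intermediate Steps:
$H{\left(I \right)} = -125$ ($H{\left(I \right)} = 25 \left(-5\right) = -125$)
$\sqrt{H{\left(-308 \right)} - 404592} = \sqrt{-125 - 404592} = \sqrt{-404717} = i \sqrt{404717}$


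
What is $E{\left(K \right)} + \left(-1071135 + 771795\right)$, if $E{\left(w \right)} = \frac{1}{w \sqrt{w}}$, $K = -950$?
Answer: $-299340 + \frac{i \sqrt{38}}{180500} \approx -2.9934 \cdot 10^{5} + 3.4152 \cdot 10^{-5} i$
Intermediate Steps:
$E{\left(w \right)} = \frac{1}{w^{\frac{3}{2}}}$
$E{\left(K \right)} + \left(-1071135 + 771795\right) = \frac{1}{\left(-4750\right) i \sqrt{38}} + \left(-1071135 + 771795\right) = \frac{i \sqrt{38}}{180500} - 299340 = -299340 + \frac{i \sqrt{38}}{180500}$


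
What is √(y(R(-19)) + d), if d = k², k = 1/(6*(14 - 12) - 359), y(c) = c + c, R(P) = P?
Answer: I*√4575541/347 ≈ 6.1644*I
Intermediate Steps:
y(c) = 2*c
k = -1/347 (k = 1/(6*2 - 359) = 1/(12 - 359) = 1/(-347) = -1/347 ≈ -0.0028818)
d = 1/120409 (d = (-1/347)² = 1/120409 ≈ 8.3050e-6)
√(y(R(-19)) + d) = √(2*(-19) + 1/120409) = √(-38 + 1/120409) = √(-4575541/120409) = I*√4575541/347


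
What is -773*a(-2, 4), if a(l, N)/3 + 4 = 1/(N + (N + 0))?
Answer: 71889/8 ≈ 8986.1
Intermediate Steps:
a(l, N) = -12 + 3/(2*N) (a(l, N) = -12 + 3/(N + (N + 0)) = -12 + 3/(N + N) = -12 + 3/((2*N)) = -12 + 3*(1/(2*N)) = -12 + 3/(2*N))
-773*a(-2, 4) = -773*(-12 + (3/2)/4) = -773*(-12 + (3/2)*(¼)) = -773*(-12 + 3/8) = -773*(-93/8) = 71889/8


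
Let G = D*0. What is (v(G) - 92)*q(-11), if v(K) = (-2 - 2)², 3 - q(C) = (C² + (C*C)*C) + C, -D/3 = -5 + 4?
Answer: -93024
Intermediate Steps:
D = 3 (D = -3*(-5 + 4) = -3*(-1) = 3)
q(C) = 3 - C - C² - C³ (q(C) = 3 - ((C² + (C*C)*C) + C) = 3 - ((C² + C²*C) + C) = 3 - ((C² + C³) + C) = 3 - (C + C² + C³) = 3 + (-C - C² - C³) = 3 - C - C² - C³)
G = 0 (G = 3*0 = 0)
v(K) = 16 (v(K) = (-4)² = 16)
(v(G) - 92)*q(-11) = (16 - 92)*(3 - 1*(-11) - 1*(-11)² - 1*(-11)³) = -76*(3 + 11 - 1*121 - 1*(-1331)) = -76*(3 + 11 - 121 + 1331) = -76*1224 = -93024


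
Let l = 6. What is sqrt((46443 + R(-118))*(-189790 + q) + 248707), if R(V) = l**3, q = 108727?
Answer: I*sqrt(3782069810) ≈ 61499.0*I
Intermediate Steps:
R(V) = 216 (R(V) = 6**3 = 216)
sqrt((46443 + R(-118))*(-189790 + q) + 248707) = sqrt((46443 + 216)*(-189790 + 108727) + 248707) = sqrt(46659*(-81063) + 248707) = sqrt(-3782318517 + 248707) = sqrt(-3782069810) = I*sqrt(3782069810)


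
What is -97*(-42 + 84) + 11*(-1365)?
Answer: -19089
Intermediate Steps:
-97*(-42 + 84) + 11*(-1365) = -97*42 - 15015 = -4074 - 15015 = -19089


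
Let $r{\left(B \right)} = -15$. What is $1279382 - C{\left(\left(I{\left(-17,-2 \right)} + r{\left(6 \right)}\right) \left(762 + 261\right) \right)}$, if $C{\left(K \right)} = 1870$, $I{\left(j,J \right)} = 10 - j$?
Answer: $1277512$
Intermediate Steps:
$1279382 - C{\left(\left(I{\left(-17,-2 \right)} + r{\left(6 \right)}\right) \left(762 + 261\right) \right)} = 1279382 - 1870 = 1277512$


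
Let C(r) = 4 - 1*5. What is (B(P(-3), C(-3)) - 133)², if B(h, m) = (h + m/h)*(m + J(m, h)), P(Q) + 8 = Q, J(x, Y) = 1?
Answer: 17689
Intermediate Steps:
P(Q) = -8 + Q
C(r) = -1 (C(r) = 4 - 5 = -1)
B(h, m) = (1 + m)*(h + m/h) (B(h, m) = (h + m/h)*(m + 1) = (h + m/h)*(1 + m) = (1 + m)*(h + m/h))
(B(P(-3), C(-3)) - 133)² = ((-1 + (-1)² + (-8 - 3)²*(1 - 1))/(-8 - 3) - 133)² = ((-1 + 1 + (-11)²*0)/(-11) - 133)² = (-(-1 + 1 + 121*0)/11 - 133)² = (-(-1 + 1 + 0)/11 - 133)² = (-1/11*0 - 133)² = (0 - 133)² = (-133)² = 17689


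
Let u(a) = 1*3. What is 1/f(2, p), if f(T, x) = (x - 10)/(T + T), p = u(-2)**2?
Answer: -4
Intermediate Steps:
u(a) = 3
p = 9 (p = 3**2 = 9)
f(T, x) = (-10 + x)/(2*T) (f(T, x) = (-10 + x)/((2*T)) = (-10 + x)*(1/(2*T)) = (-10 + x)/(2*T))
1/f(2, p) = 1/((1/2)*(-10 + 9)/2) = 1/((1/2)*(1/2)*(-1)) = 1/(-1/4) = -4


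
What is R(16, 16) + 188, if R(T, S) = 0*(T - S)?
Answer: 188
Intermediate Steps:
R(T, S) = 0
R(16, 16) + 188 = 0 + 188 = 188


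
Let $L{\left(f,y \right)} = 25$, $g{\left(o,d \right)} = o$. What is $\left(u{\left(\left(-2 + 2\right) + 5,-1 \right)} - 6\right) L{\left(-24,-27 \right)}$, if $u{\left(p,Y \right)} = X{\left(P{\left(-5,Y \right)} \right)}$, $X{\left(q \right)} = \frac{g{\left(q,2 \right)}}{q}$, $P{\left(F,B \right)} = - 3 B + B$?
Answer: $-125$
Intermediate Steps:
$P{\left(F,B \right)} = - 2 B$
$X{\left(q \right)} = 1$ ($X{\left(q \right)} = \frac{q}{q} = 1$)
$u{\left(p,Y \right)} = 1$
$\left(u{\left(\left(-2 + 2\right) + 5,-1 \right)} - 6\right) L{\left(-24,-27 \right)} = \left(1 - 6\right) 25 = \left(-5\right) 25 = -125$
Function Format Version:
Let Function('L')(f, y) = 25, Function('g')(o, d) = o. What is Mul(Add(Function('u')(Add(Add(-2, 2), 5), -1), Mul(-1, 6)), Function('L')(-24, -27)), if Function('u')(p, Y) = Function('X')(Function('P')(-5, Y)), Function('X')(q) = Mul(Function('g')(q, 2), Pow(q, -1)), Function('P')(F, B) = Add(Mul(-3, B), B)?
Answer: -125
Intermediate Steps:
Function('P')(F, B) = Mul(-2, B)
Function('X')(q) = 1 (Function('X')(q) = Mul(q, Pow(q, -1)) = 1)
Function('u')(p, Y) = 1
Mul(Add(Function('u')(Add(Add(-2, 2), 5), -1), Mul(-1, 6)), Function('L')(-24, -27)) = Mul(Add(1, Mul(-1, 6)), 25) = Mul(Add(1, -6), 25) = Mul(-5, 25) = -125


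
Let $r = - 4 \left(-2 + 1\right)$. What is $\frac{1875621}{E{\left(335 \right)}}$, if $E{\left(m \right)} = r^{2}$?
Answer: $\frac{1875621}{16} \approx 1.1723 \cdot 10^{5}$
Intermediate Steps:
$r = 4$ ($r = \left(-4\right) \left(-1\right) = 4$)
$E{\left(m \right)} = 16$ ($E{\left(m \right)} = 4^{2} = 16$)
$\frac{1875621}{E{\left(335 \right)}} = \frac{1875621}{16}$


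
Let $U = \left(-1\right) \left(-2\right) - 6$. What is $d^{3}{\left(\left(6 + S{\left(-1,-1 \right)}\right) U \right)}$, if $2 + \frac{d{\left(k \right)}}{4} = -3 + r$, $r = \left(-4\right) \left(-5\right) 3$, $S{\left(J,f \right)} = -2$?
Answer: $10648000$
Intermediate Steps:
$r = 60$ ($r = 20 \cdot 3 = 60$)
$U = -4$ ($U = 2 - 6 = -4$)
$d{\left(k \right)} = 220$ ($d{\left(k \right)} = -8 + 4 \left(-3 + 60\right) = -8 + 4 \cdot 57 = -8 + 228 = 220$)
$d^{3}{\left(\left(6 + S{\left(-1,-1 \right)}\right) U \right)} = 220^{3} = 10648000$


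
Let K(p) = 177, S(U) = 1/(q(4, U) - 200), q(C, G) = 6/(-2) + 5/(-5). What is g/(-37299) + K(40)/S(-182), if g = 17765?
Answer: -1346810057/37299 ≈ -36109.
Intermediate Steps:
q(C, G) = -4 (q(C, G) = 6*(-½) + 5*(-⅕) = -3 - 1 = -4)
S(U) = -1/204 (S(U) = 1/(-4 - 200) = 1/(-204) = -1/204)
g/(-37299) + K(40)/S(-182) = 17765/(-37299) + 177/(-1/204) = 17765*(-1/37299) + 177*(-204) = -17765/37299 - 36108 = -1346810057/37299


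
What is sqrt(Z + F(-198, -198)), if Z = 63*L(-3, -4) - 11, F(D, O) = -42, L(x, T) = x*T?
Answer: sqrt(703) ≈ 26.514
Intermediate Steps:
L(x, T) = T*x
Z = 745 (Z = 63*(-4*(-3)) - 11 = 63*12 - 11 = 756 - 11 = 745)
sqrt(Z + F(-198, -198)) = sqrt(745 - 42) = sqrt(703)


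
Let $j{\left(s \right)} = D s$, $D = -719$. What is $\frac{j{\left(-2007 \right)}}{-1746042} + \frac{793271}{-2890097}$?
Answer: $- \frac{1851863275861}{1682076915358} \approx -1.1009$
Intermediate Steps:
$j{\left(s \right)} = - 719 s$
$\frac{j{\left(-2007 \right)}}{-1746042} + \frac{793271}{-2890097} = \frac{\left(-719\right) \left(-2007\right)}{-1746042} + \frac{793271}{-2890097} = 1443033 \left(- \frac{1}{1746042}\right) + 793271 \left(- \frac{1}{2890097}\right) = - \frac{481011}{582014} - \frac{793271}{2890097} = - \frac{1851863275861}{1682076915358}$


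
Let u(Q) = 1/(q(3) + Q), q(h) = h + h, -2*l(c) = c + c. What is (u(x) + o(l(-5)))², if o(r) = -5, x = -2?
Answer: 361/16 ≈ 22.563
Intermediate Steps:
l(c) = -c (l(c) = -(c + c)/2 = -c)
q(h) = 2*h
u(Q) = 1/(6 + Q) (u(Q) = 1/(2*3 + Q) = 1/(6 + Q))
(u(x) + o(l(-5)))² = (1/(6 - 2) - 5)² = (1/4 - 5)² = (¼ - 5)² = (-19/4)² = 361/16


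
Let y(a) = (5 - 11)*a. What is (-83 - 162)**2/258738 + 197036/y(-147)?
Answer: 1215086729/5433498 ≈ 223.63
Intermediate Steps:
y(a) = -6*a
(-83 - 162)**2/258738 + 197036/y(-147) = (-83 - 162)**2/258738 + 197036/((-6*(-147))) = (-245)**2*(1/258738) + 197036/882 = 60025*(1/258738) + 197036*(1/882) = 60025/258738 + 14074/63 = 1215086729/5433498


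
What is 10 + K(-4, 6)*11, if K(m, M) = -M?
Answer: -56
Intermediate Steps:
10 + K(-4, 6)*11 = 10 - 1*6*11 = 10 - 6*11 = 10 - 66 = -56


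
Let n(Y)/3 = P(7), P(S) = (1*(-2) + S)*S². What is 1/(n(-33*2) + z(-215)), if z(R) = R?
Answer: 1/520 ≈ 0.0019231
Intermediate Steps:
P(S) = S²*(-2 + S) (P(S) = (-2 + S)*S² = S²*(-2 + S))
n(Y) = 735 (n(Y) = 3*(7²*(-2 + 7)) = 3*(49*5) = 3*245 = 735)
1/(n(-33*2) + z(-215)) = 1/(735 - 215) = 1/520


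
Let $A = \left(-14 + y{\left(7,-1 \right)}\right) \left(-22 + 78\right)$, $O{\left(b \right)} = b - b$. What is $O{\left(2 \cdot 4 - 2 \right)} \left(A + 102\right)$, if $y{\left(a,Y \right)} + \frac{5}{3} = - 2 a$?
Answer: $0$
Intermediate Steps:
$O{\left(b \right)} = 0$
$y{\left(a,Y \right)} = - \frac{5}{3} - 2 a$
$A = - \frac{4984}{3}$ ($A = \left(-14 - \frac{47}{3}\right) \left(-22 + 78\right) = \left(-14 - \frac{47}{3}\right) 56 = \left(- \frac{89}{3}\right) 56 = - \frac{4984}{3} \approx -1661.3$)
$O{\left(2 \cdot 4 - 2 \right)} \left(A + 102\right) = 0 \left(- \frac{4984}{3} + 102\right) = 0 \left(- \frac{4678}{3}\right) = 0$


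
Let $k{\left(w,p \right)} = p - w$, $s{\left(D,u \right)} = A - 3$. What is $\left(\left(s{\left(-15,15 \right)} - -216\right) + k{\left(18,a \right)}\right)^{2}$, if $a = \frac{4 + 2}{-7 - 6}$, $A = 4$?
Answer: $\frac{6661561}{169} \approx 39418.0$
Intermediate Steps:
$s{\left(D,u \right)} = 1$ ($s{\left(D,u \right)} = 4 - 3 = 1$)
$a = - \frac{6}{13}$ ($a = \frac{6}{-13} = 6 \left(- \frac{1}{13}\right) = - \frac{6}{13} \approx -0.46154$)
$\left(\left(s{\left(-15,15 \right)} - -216\right) + k{\left(18,a \right)}\right)^{2} = \left(\left(1 - -216\right) - \frac{240}{13}\right)^{2} = \left(\left(1 + 216\right) - \frac{240}{13}\right)^{2} = \left(217 - \frac{240}{13}\right)^{2} = \left(\frac{2581}{13}\right)^{2} = \frac{6661561}{169}$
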